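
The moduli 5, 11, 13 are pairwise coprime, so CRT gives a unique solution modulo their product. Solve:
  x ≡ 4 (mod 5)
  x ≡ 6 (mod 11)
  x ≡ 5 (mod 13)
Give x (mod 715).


Moduli 5, 11, 13 are pairwise coprime; by CRT there is a unique solution modulo M = 5 · 11 · 13 = 715.
Solve pairwise, accumulating the modulus:
  Start with x ≡ 4 (mod 5).
  Combine with x ≡ 6 (mod 11): since gcd(5, 11) = 1, we get a unique residue mod 55.
    Write x = 4 + 5·t and substitute into x ≡ 6 (mod 11): 5·t ≡ 6 − 4 = 2 (mod 11).
    The inverse of 5 mod 11 is 9 (since 5·9 = 45 = 4·11 + 1), so t ≡ 9·2 = 18 ≡ 7 (mod 11).
    Then x = 4 + 5·7 = 39, valid modulo lcm(5, 11) = 55: x ≡ 39 (mod 55).
  Combine with x ≡ 5 (mod 13): since gcd(55, 13) = 1, we get a unique residue mod 715.
    Write x = 39 + 55·t and substitute into x ≡ 5 (mod 13): 55·t ≡ 5 − 39 = -34 (mod 13).
    Reduce coefficients mod 13: 3·t ≡ 5 (mod 13).
    The inverse of 3 mod 13 is 9 (since 3·9 = 27 = 2·13 + 1), so t ≡ 9·5 = 45 ≡ 6 (mod 13).
    Then x = 39 + 55·6 = 369, valid modulo lcm(55, 13) = 715: x ≡ 369 (mod 715).
Verify: 369 mod 5 = 4 ✓, 369 mod 11 = 6 ✓, 369 mod 13 = 5 ✓.

x ≡ 369 (mod 715).


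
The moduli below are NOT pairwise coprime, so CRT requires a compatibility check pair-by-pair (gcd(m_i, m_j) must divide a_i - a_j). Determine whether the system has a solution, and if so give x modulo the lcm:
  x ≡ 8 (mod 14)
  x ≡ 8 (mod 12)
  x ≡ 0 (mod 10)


Moduli 14, 12, 10 are not pairwise coprime, so CRT works modulo lcm(m_i) when all pairwise compatibility conditions hold.
Pairwise compatibility: gcd(m_i, m_j) must divide a_i - a_j for every pair.
Merge one congruence at a time:
  Start: x ≡ 8 (mod 14).
  Combine with x ≡ 8 (mod 12): gcd(14, 12) = 2; 8 - 8 = 0, which IS divisible by 2, so compatible.
    Write x = 8 + 14·t and substitute into x ≡ 8 (mod 12): 14·t ≡ 8 − 8 = 0 (mod 12).
    Divide the congruence (and modulus) by g = 2: 7·t ≡ 0 (mod 6).
    Reduce coefficients mod 6: 1·t ≡ 0 (mod 6).
    So t ≡ 0 (mod 6).
    Then x = 8 + 14·0 = 8, valid modulo lcm(14, 12) = 84: x ≡ 8 (mod 84).
  Combine with x ≡ 0 (mod 10): gcd(84, 10) = 2; 0 - 8 = -8, which IS divisible by 2, so compatible.
    Write x = 8 + 84·t and substitute into x ≡ 0 (mod 10): 84·t ≡ 0 − 8 = -8 (mod 10).
    Divide the congruence (and modulus) by g = 2: 42·t ≡ -4 (mod 5).
    Reduce coefficients mod 5: 2·t ≡ 1 (mod 5).
    The inverse of 2 mod 5 is 3 (since 2·3 = 6 = 1·5 + 1), so t ≡ 3·1 = 3 ≡ 3 (mod 5).
    Then x = 8 + 84·3 = 260, valid modulo lcm(84, 10) = 420: x ≡ 260 (mod 420).
Verify: 260 mod 14 = 8, 260 mod 12 = 8, 260 mod 10 = 0.

x ≡ 260 (mod 420).


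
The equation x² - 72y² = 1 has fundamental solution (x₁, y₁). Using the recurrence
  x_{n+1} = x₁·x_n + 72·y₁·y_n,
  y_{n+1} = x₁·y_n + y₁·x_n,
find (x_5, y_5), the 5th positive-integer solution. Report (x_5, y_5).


Step 1: Find the fundamental solution (x₁, y₁) of x² - 72y² = 1.
  Expand √72 as a continued fraction. a₀ = ⌊√72⌋ = 8; iterate m_{k+1} = d_k·a_k − m_k, d_{k+1} = (72 − m_{k+1}²)/d_k, a_{k+1} = ⌊(a₀ + m_{k+1})/d_{k+1}⌋ (starting m₀ = 0, d₀ = 1), with convergents p_k = a_k·p_{k-1} + p_{k-2}, q_k = a_k·q_{k-1} + q_{k-2} (p₋₁ = 1, q₋₁ = 0):
  k = 0: a₀ = 8; p₀/q₀ = 8/1; p₀² − 72·q₀² = 64 − 72 = -8.
  k = 1: m = 8, d = 8, a = ⌊(8 + 8)/8⌋ = 2; p/q = (2·8 + 1)/(2·1 + 0) = 17/2; p² − 72·q² = 289 − 288 = 1.
  The first convergent with p² − 72·q² = 1 gives the fundamental solution (x₁, y₁) = (17, 2).
Step 2: Apply the recurrence (x_{n+1}, y_{n+1}) = (x₁x_n + 72y₁y_n, x₁y_n + y₁x_n) repeatedly.
  From (x_1, y_1) = (17, 2): x_2 = 17·17 + 72·2·2 = 577; y_2 = 17·2 + 2·17 = 68.
  From (x_2, y_2) = (577, 68): x_3 = 17·577 + 72·2·68 = 19601; y_3 = 17·68 + 2·577 = 2310.
  From (x_3, y_3) = (19601, 2310): x_4 = 17·19601 + 72·2·2310 = 665857; y_4 = 17·2310 + 2·19601 = 78472.
  From (x_4, y_4) = (665857, 78472): x_5 = 17·665857 + 72·2·78472 = 22619537; y_5 = 17·78472 + 2·665857 = 2665738.
Step 3: Verify x_5² - 72·y_5² = 511643454094369 - 511643454094368 = 1 (should be 1). ✓

(x_1, y_1) = (17, 2); (x_5, y_5) = (22619537, 2665738).


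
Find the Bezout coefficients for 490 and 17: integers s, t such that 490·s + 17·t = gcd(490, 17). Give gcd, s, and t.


Euclidean algorithm on (490, 17) — divide until remainder is 0:
  490 = 28 · 17 + 14
  17 = 1 · 14 + 3
  14 = 4 · 3 + 2
  3 = 1 · 2 + 1
  2 = 2 · 1 + 0
gcd(490, 17) = 1.
Track Bezout coefficients alongside the remainders: start with r₀ = 490 = a·1 + b·0 (s = 1, t = 0) and r₁ = 17 = a·0 + b·1 (s = 0, t = 1); each new remainder r_{k+1} = r_{k-1} − q_k·r_k inherits s_{k+1} = s_{k-1} − q_k·s_k, t_{k+1} = t_{k-1} − q_k·t_k, so r_k = a·s_k + b·t_k at every step:
  q = 28: r = 14, s = 1 − 28·0 = 1, t = 0 − 28·1 = -28  (check: 490·1 + 17·(-28) = 14)
  q = 1: r = 3, s = 0 − 1·1 = -1, t = 1 − 1·(-28) = 29  (check: 490·(-1) + 17·29 = 3)
  q = 4: r = 2, s = 1 − 4·(-1) = 5, t = -28 − 4·29 = -144  (check: 490·5 + 17·(-144) = 2)
  q = 1: r = 1, s = -1 − 1·5 = -6, t = 29 − 1·(-144) = 173  (check: 490·(-6) + 17·173 = 1)
The row with r = 1 (the gcd) gives the Bezout coefficients s = -6, t = 173.
Result: 490 · (-6) + 17 · (173) = 1.

gcd(490, 17) = 1; s = -6, t = 173 (check: 490·(-6) + 17·173 = 1).


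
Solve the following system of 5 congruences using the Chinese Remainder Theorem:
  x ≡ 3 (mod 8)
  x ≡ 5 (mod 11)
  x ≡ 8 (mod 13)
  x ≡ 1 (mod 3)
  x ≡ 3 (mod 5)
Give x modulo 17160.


Product of moduli M = 8 · 11 · 13 · 3 · 5 = 17160.
Merge one congruence at a time:
  Start: x ≡ 3 (mod 8).
  Combine with x ≡ 5 (mod 11); new modulus lcm = 88.
    Write x = 3 + 8·t and substitute into x ≡ 5 (mod 11): 8·t ≡ 5 − 3 = 2 (mod 11).
    The inverse of 8 mod 11 is 7 (since 8·7 = 56 = 5·11 + 1), so t ≡ 7·2 = 14 ≡ 3 (mod 11).
    Then x = 3 + 8·3 = 27, valid modulo lcm(8, 11) = 88: x ≡ 27 (mod 88).
  Combine with x ≡ 8 (mod 13); new modulus lcm = 1144.
    Write x = 27 + 88·t and substitute into x ≡ 8 (mod 13): 88·t ≡ 8 − 27 = -19 (mod 13).
    Reduce coefficients mod 13: 10·t ≡ 7 (mod 13).
    The inverse of 10 mod 13 is 4 (since 10·4 = 40 = 3·13 + 1), so t ≡ 4·7 = 28 ≡ 2 (mod 13).
    Then x = 27 + 88·2 = 203, valid modulo lcm(88, 13) = 1144: x ≡ 203 (mod 1144).
  Combine with x ≡ 1 (mod 3); new modulus lcm = 3432.
    Write x = 203 + 1144·t and substitute into x ≡ 1 (mod 3): 1144·t ≡ 1 − 203 = -202 (mod 3).
    Reduce coefficients mod 3: 1·t ≡ 2 (mod 3).
    So t ≡ 2 (mod 3).
    Then x = 203 + 1144·2 = 2491, valid modulo lcm(1144, 3) = 3432: x ≡ 2491 (mod 3432).
  Combine with x ≡ 3 (mod 5); new modulus lcm = 17160.
    Write x = 2491 + 3432·t and substitute into x ≡ 3 (mod 5): 3432·t ≡ 3 − 2491 = -2488 (mod 5).
    Reduce coefficients mod 5: 2·t ≡ 2 (mod 5).
    The inverse of 2 mod 5 is 3 (since 2·3 = 6 = 1·5 + 1), so t ≡ 3·2 = 6 ≡ 1 (mod 5).
    Then x = 2491 + 3432·1 = 5923, valid modulo lcm(3432, 5) = 17160: x ≡ 5923 (mod 17160).
Verify against each original: 5923 mod 8 = 3, 5923 mod 11 = 5, 5923 mod 13 = 8, 5923 mod 3 = 1, 5923 mod 5 = 3.

x ≡ 5923 (mod 17160).


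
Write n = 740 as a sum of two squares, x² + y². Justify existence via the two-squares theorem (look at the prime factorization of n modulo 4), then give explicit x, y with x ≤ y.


Step 1: Factor n = 740 = 2^2 · 5 · 37.
Step 2: Check the mod-4 condition on each prime factor: 2 = 2 (special); 5 ≡ 1 (mod 4), exponent 1; 37 ≡ 1 (mod 4), exponent 1.
All primes ≡ 3 (mod 4) appear to even exponent (or don't appear), so by the two-squares theorem n IS expressible as a sum of two squares.
Step 3: Build a representation. Group n = k² · m with k = 2 and m = 5 · 37 = 185 (a product of primes ≡ 1 (mod 4)); a representation of m scales to one of n via (k·x)² + (k·y)² = k²(x² + y²). Each prime p ≡ 1 (mod 4) is itself a sum of two squares; find a² by testing p − a² for a perfect square:
  5: 5 − 1² = 4 = 2² ⇒ 5 = 1² + 2².
  37: 37 − 1² = 36 = 6² ⇒ 37 = 1² + 6².
  Combine using the Brahmagupta–Fibonacci identity (a² + b²)(c² + d²) = (ac − bd)² + (ad + bc)² = (ac + bd)² + (ad − bc)²:
  5 · 37 = 185: from (1² + 2²)(1² + 6²), take (1·1 − 2·6, 1·6 + 2·1) = (1 − 12, 6 + 2) = (-11, 8); dropping signs (only squares matter) gives (11, 8); check 11² + 8² = 121 + 64 = 185 ✓.
  Scale by k = 2: (2·11, 2·8) = (22, 16).
Step 4: Order so x ≤ y and verify: 16² + 22² = 256 + 484 = 740 = n. ✓

n = 740 = 16² + 22² (one valid representation with x ≤ y).


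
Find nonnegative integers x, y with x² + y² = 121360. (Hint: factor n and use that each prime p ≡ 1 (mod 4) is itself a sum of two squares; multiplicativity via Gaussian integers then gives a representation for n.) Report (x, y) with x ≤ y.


Step 1: Factor n = 121360 = 2^4 · 5 · 37 · 41.
Step 2: Check the mod-4 condition on each prime factor: 2 = 2 (special); 5 ≡ 1 (mod 4), exponent 1; 37 ≡ 1 (mod 4), exponent 1; 41 ≡ 1 (mod 4), exponent 1.
All primes ≡ 3 (mod 4) appear to even exponent (or don't appear), so by the two-squares theorem n IS expressible as a sum of two squares.
Step 3: Build a representation. Group n = k² · m with k = 4 and m = 5 · 37 · 41 = 7585 (a product of primes ≡ 1 (mod 4)); a representation of m scales to one of n via (k·x)² + (k·y)² = k²(x² + y²). Each prime p ≡ 1 (mod 4) is itself a sum of two squares; find a² by testing p − a² for a perfect square:
  5: 5 − 1² = 4 = 2² ⇒ 5 = 1² + 2².
  37: 37 − 1² = 36 = 6² ⇒ 37 = 1² + 6².
  41: 41 − 1² = 40, 41 − 2² = 37, 41 − 3² = 32, 41 − 4² = 25 = 5² ⇒ 41 = 4² + 5².
  Combine using the Brahmagupta–Fibonacci identity (a² + b²)(c² + d²) = (ac − bd)² + (ad + bc)² = (ac + bd)² + (ad − bc)²:
  5 · 37 = 185: from (1² + 2²)(1² + 6²), take (1·1 − 2·6, 1·6 + 2·1) = (1 − 12, 6 + 2) = (-11, 8); dropping signs (only squares matter) gives (11, 8); check 11² + 8² = 121 + 64 = 185 ✓.
  185 · 41 = 7585: from (11² + 8²)(4² + 5²), take (11·4 − 8·5, 11·5 + 8·4) = (44 − 40, 55 + 32) = (4, 87); check 4² + 87² = 16 + 7569 = 7585 ✓.
  Scale by k = 4: (4·4, 4·87) = (16, 348).
Step 4: Order so x ≤ y and verify: 16² + 348² = 256 + 121104 = 121360 = n. ✓

n = 121360 = 16² + 348² (one valid representation with x ≤ y).


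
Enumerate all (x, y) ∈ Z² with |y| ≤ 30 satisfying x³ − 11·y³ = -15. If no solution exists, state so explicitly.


The equation is x³ - 11y³ = -15. For fixed y, x³ = 11·y³ − 15, so a solution requires the RHS to be a perfect cube.
Strategy: iterate y from -30 to 30, compute RHS = 11·y³ − 15, and check whether it is a (positive or negative) perfect cube.
Check small values of y:
  y = 0: RHS = -15 is not a perfect cube.
  y = 1: RHS = -4 is not a perfect cube.
  y = -1: RHS = -26 is not a perfect cube.
  y = 2: RHS = 73 is not a perfect cube.
  y = -2: RHS = -103 is not a perfect cube.
  y = 3: RHS = 282 is not a perfect cube.
  y = -3: RHS = -312 is not a perfect cube.
Continuing the search up to |y| = 30 finds no solutions either.
No (x, y) in the scanned range satisfies the equation.

No integer solutions with |y| ≤ 30.


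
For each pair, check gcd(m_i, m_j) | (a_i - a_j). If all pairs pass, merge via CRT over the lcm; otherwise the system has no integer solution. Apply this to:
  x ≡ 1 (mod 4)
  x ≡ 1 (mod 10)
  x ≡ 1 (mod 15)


Moduli 4, 10, 15 are not pairwise coprime, so CRT works modulo lcm(m_i) when all pairwise compatibility conditions hold.
Pairwise compatibility: gcd(m_i, m_j) must divide a_i - a_j for every pair.
Merge one congruence at a time:
  Start: x ≡ 1 (mod 4).
  Combine with x ≡ 1 (mod 10): gcd(4, 10) = 2; 1 - 1 = 0, which IS divisible by 2, so compatible.
    Write x = 1 + 4·t and substitute into x ≡ 1 (mod 10): 4·t ≡ 1 − 1 = 0 (mod 10).
    Divide the congruence (and modulus) by g = 2: 2·t ≡ 0 (mod 5).
    The inverse of 2 mod 5 is 3 (since 2·3 = 6 = 1·5 + 1), so t ≡ 3·0 = 0 ≡ 0 (mod 5).
    Then x = 1 + 4·0 = 1, valid modulo lcm(4, 10) = 20: x ≡ 1 (mod 20).
  Combine with x ≡ 1 (mod 15): gcd(20, 15) = 5; 1 - 1 = 0, which IS divisible by 5, so compatible.
    Write x = 1 + 20·t and substitute into x ≡ 1 (mod 15): 20·t ≡ 1 − 1 = 0 (mod 15).
    Divide the congruence (and modulus) by g = 5: 4·t ≡ 0 (mod 3).
    Reduce coefficients mod 3: 1·t ≡ 0 (mod 3).
    So t ≡ 0 (mod 3).
    Then x = 1 + 20·0 = 1, valid modulo lcm(20, 15) = 60: x ≡ 1 (mod 60).
Verify: 1 mod 4 = 1, 1 mod 10 = 1, 1 mod 15 = 1.

x ≡ 1 (mod 60).


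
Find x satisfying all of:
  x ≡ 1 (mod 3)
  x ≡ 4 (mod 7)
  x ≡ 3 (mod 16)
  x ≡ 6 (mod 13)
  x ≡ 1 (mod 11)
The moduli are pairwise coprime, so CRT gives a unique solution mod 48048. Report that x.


Product of moduli M = 3 · 7 · 16 · 13 · 11 = 48048.
Merge one congruence at a time:
  Start: x ≡ 1 (mod 3).
  Combine with x ≡ 4 (mod 7); new modulus lcm = 21.
    Write x = 1 + 3·t and substitute into x ≡ 4 (mod 7): 3·t ≡ 4 − 1 = 3 (mod 7).
    The inverse of 3 mod 7 is 5 (since 3·5 = 15 = 2·7 + 1), so t ≡ 5·3 = 15 ≡ 1 (mod 7).
    Then x = 1 + 3·1 = 4, valid modulo lcm(3, 7) = 21: x ≡ 4 (mod 21).
  Combine with x ≡ 3 (mod 16); new modulus lcm = 336.
    Write x = 4 + 21·t and substitute into x ≡ 3 (mod 16): 21·t ≡ 3 − 4 = -1 (mod 16).
    Reduce coefficients mod 16: 5·t ≡ 15 (mod 16).
    The inverse of 5 mod 16 is 13 (since 5·13 = 65 = 4·16 + 1), so t ≡ 13·15 = 195 ≡ 3 (mod 16).
    Then x = 4 + 21·3 = 67, valid modulo lcm(21, 16) = 336: x ≡ 67 (mod 336).
  Combine with x ≡ 6 (mod 13); new modulus lcm = 4368.
    Write x = 67 + 336·t and substitute into x ≡ 6 (mod 13): 336·t ≡ 6 − 67 = -61 (mod 13).
    Reduce coefficients mod 13: 11·t ≡ 4 (mod 13).
    The inverse of 11 mod 13 is 6 (since 11·6 = 66 = 5·13 + 1), so t ≡ 6·4 = 24 ≡ 11 (mod 13).
    Then x = 67 + 336·11 = 3763, valid modulo lcm(336, 13) = 4368: x ≡ 3763 (mod 4368).
  Combine with x ≡ 1 (mod 11); new modulus lcm = 48048.
    Write x = 3763 + 4368·t and substitute into x ≡ 1 (mod 11): 4368·t ≡ 1 − 3763 = -3762 (mod 11).
    Reduce coefficients mod 11: 1·t ≡ 0 (mod 11).
    So t ≡ 0 (mod 11).
    Then x = 3763 + 4368·0 = 3763, valid modulo lcm(4368, 11) = 48048: x ≡ 3763 (mod 48048).
Verify against each original: 3763 mod 3 = 1, 3763 mod 7 = 4, 3763 mod 16 = 3, 3763 mod 13 = 6, 3763 mod 11 = 1.

x ≡ 3763 (mod 48048).


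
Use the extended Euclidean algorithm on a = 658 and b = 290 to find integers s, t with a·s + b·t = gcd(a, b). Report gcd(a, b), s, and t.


Euclidean algorithm on (658, 290) — divide until remainder is 0:
  658 = 2 · 290 + 78
  290 = 3 · 78 + 56
  78 = 1 · 56 + 22
  56 = 2 · 22 + 12
  22 = 1 · 12 + 10
  12 = 1 · 10 + 2
  10 = 5 · 2 + 0
gcd(658, 290) = 2.
Track Bezout coefficients alongside the remainders: start with r₀ = 658 = a·1 + b·0 (s = 1, t = 0) and r₁ = 290 = a·0 + b·1 (s = 0, t = 1); each new remainder r_{k+1} = r_{k-1} − q_k·r_k inherits s_{k+1} = s_{k-1} − q_k·s_k, t_{k+1} = t_{k-1} − q_k·t_k, so r_k = a·s_k + b·t_k at every step:
  q = 2: r = 78, s = 1 − 2·0 = 1, t = 0 − 2·1 = -2  (check: 658·1 + 290·(-2) = 78)
  q = 3: r = 56, s = 0 − 3·1 = -3, t = 1 − 3·(-2) = 7  (check: 658·(-3) + 290·7 = 56)
  q = 1: r = 22, s = 1 − 1·(-3) = 4, t = -2 − 1·7 = -9  (check: 658·4 + 290·(-9) = 22)
  q = 2: r = 12, s = -3 − 2·4 = -11, t = 7 − 2·(-9) = 25  (check: 658·(-11) + 290·25 = 12)
  q = 1: r = 10, s = 4 − 1·(-11) = 15, t = -9 − 1·25 = -34  (check: 658·15 + 290·(-34) = 10)
  q = 1: r = 2, s = -11 − 1·15 = -26, t = 25 − 1·(-34) = 59  (check: 658·(-26) + 290·59 = 2)
The row with r = 2 (the gcd) gives the Bezout coefficients s = -26, t = 59.
Result: 658 · (-26) + 290 · (59) = 2.

gcd(658, 290) = 2; s = -26, t = 59 (check: 658·(-26) + 290·59 = 2).


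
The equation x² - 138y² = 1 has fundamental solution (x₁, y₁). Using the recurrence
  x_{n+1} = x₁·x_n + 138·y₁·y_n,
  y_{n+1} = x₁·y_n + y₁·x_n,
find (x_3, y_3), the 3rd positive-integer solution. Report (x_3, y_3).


Step 1: Find the fundamental solution (x₁, y₁) of x² - 138y² = 1.
  Expand √138 as a continued fraction. a₀ = ⌊√138⌋ = 11; iterate m_{k+1} = d_k·a_k − m_k, d_{k+1} = (138 − m_{k+1}²)/d_k, a_{k+1} = ⌊(a₀ + m_{k+1})/d_{k+1}⌋ (starting m₀ = 0, d₀ = 1), with convergents p_k = a_k·p_{k-1} + p_{k-2}, q_k = a_k·q_{k-1} + q_{k-2} (p₋₁ = 1, q₋₁ = 0):
  k = 0: a₀ = 11; p₀/q₀ = 11/1; p₀² − 138·q₀² = 121 − 138 = -17.
  k = 1: m = 11, d = 17, a = ⌊(11 + 11)/17⌋ = 1; p/q = (1·11 + 1)/(1·1 + 0) = 12/1; p² − 138·q² = 144 − 138 = 6.
  k = 2: m = 6, d = 6, a = ⌊(11 + 6)/6⌋ = 2; p/q = (2·12 + 11)/(2·1 + 1) = 35/3; p² − 138·q² = 1225 − 1242 = -17.
  k = 3: m = 6, d = 17, a = ⌊(11 + 6)/17⌋ = 1; p/q = (1·35 + 12)/(1·3 + 1) = 47/4; p² − 138·q² = 2209 − 2208 = 1.
  The first convergent with p² − 138·q² = 1 gives the fundamental solution (x₁, y₁) = (47, 4).
Step 2: Apply the recurrence (x_{n+1}, y_{n+1}) = (x₁x_n + 138y₁y_n, x₁y_n + y₁x_n) repeatedly.
  From (x_1, y_1) = (47, 4): x_2 = 47·47 + 138·4·4 = 4417; y_2 = 47·4 + 4·47 = 376.
  From (x_2, y_2) = (4417, 376): x_3 = 47·4417 + 138·4·376 = 415151; y_3 = 47·376 + 4·4417 = 35340.
Step 3: Verify x_3² - 138·y_3² = 172350352801 - 172350352800 = 1 (should be 1). ✓

(x_1, y_1) = (47, 4); (x_3, y_3) = (415151, 35340).


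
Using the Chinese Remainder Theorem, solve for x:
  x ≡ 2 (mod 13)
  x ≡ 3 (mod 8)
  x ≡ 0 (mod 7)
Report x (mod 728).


Moduli 13, 8, 7 are pairwise coprime; by CRT there is a unique solution modulo M = 13 · 8 · 7 = 728.
Solve pairwise, accumulating the modulus:
  Start with x ≡ 2 (mod 13).
  Combine with x ≡ 3 (mod 8): since gcd(13, 8) = 1, we get a unique residue mod 104.
    Write x = 2 + 13·t and substitute into x ≡ 3 (mod 8): 13·t ≡ 3 − 2 = 1 (mod 8).
    Reduce coefficients mod 8: 5·t ≡ 1 (mod 8).
    The inverse of 5 mod 8 is 5 (since 5·5 = 25 = 3·8 + 1), so t ≡ 5·1 = 5 ≡ 5 (mod 8).
    Then x = 2 + 13·5 = 67, valid modulo lcm(13, 8) = 104: x ≡ 67 (mod 104).
  Combine with x ≡ 0 (mod 7): since gcd(104, 7) = 1, we get a unique residue mod 728.
    Write x = 67 + 104·t and substitute into x ≡ 0 (mod 7): 104·t ≡ 0 − 67 = -67 (mod 7).
    Reduce coefficients mod 7: 6·t ≡ 3 (mod 7).
    The inverse of 6 mod 7 is 6 (since 6·6 = 36 = 5·7 + 1), so t ≡ 6·3 = 18 ≡ 4 (mod 7).
    Then x = 67 + 104·4 = 483, valid modulo lcm(104, 7) = 728: x ≡ 483 (mod 728).
Verify: 483 mod 13 = 2 ✓, 483 mod 8 = 3 ✓, 483 mod 7 = 0 ✓.

x ≡ 483 (mod 728).


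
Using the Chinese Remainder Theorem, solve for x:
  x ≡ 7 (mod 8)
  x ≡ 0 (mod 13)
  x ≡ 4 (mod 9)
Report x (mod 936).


Moduli 8, 13, 9 are pairwise coprime; by CRT there is a unique solution modulo M = 8 · 13 · 9 = 936.
Solve pairwise, accumulating the modulus:
  Start with x ≡ 7 (mod 8).
  Combine with x ≡ 0 (mod 13): since gcd(8, 13) = 1, we get a unique residue mod 104.
    Write x = 7 + 8·t and substitute into x ≡ 0 (mod 13): 8·t ≡ 0 − 7 = -7 (mod 13).
    Reduce coefficients mod 13: 8·t ≡ 6 (mod 13).
    The inverse of 8 mod 13 is 5 (since 8·5 = 40 = 3·13 + 1), so t ≡ 5·6 = 30 ≡ 4 (mod 13).
    Then x = 7 + 8·4 = 39, valid modulo lcm(8, 13) = 104: x ≡ 39 (mod 104).
  Combine with x ≡ 4 (mod 9): since gcd(104, 9) = 1, we get a unique residue mod 936.
    Write x = 39 + 104·t and substitute into x ≡ 4 (mod 9): 104·t ≡ 4 − 39 = -35 (mod 9).
    Reduce coefficients mod 9: 5·t ≡ 1 (mod 9).
    The inverse of 5 mod 9 is 2 (since 5·2 = 10 = 1·9 + 1), so t ≡ 2·1 = 2 ≡ 2 (mod 9).
    Then x = 39 + 104·2 = 247, valid modulo lcm(104, 9) = 936: x ≡ 247 (mod 936).
Verify: 247 mod 8 = 7 ✓, 247 mod 13 = 0 ✓, 247 mod 9 = 4 ✓.

x ≡ 247 (mod 936).


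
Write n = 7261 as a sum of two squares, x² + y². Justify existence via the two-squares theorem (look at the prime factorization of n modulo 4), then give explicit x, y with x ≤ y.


Step 1: Factor n = 7261 = 53 · 137.
Step 2: Check the mod-4 condition on each prime factor: 53 ≡ 1 (mod 4), exponent 1; 137 ≡ 1 (mod 4), exponent 1.
All primes ≡ 3 (mod 4) appear to even exponent (or don't appear), so by the two-squares theorem n IS expressible as a sum of two squares.
Step 3: Build a representation. Here n = 53 · 137 is a product of primes ≡ 1 (mod 4). Each prime p ≡ 1 (mod 4) is itself a sum of two squares; find a² by testing p − a² for a perfect square:
  53: 53 − 1² = 52, 53 − 2² = 49 = 7² ⇒ 53 = 2² + 7².
  137: 137 − 1² = 136, 137 − 2² = 133, 137 − 3² = 128, 137 − 4² = 121 = 11² ⇒ 137 = 4² + 11².
  Combine using the Brahmagupta–Fibonacci identity (a² + b²)(c² + d²) = (ac − bd)² + (ad + bc)² = (ac + bd)² + (ad − bc)²:
  53 · 137 = 7261: from (2² + 7²)(4² + 11²), take (2·4 − 7·11, 2·11 + 7·4) = (8 − 77, 22 + 28) = (-69, 50); dropping signs (only squares matter) gives (69, 50); check 69² + 50² = 4761 + 2500 = 7261 ✓.
Step 4: Order so x ≤ y and verify: 50² + 69² = 2500 + 4761 = 7261 = n. ✓

n = 7261 = 50² + 69² (one valid representation with x ≤ y).


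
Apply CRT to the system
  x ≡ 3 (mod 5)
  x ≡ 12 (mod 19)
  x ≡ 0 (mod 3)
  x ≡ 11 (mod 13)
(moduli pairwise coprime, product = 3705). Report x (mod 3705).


Product of moduli M = 5 · 19 · 3 · 13 = 3705.
Merge one congruence at a time:
  Start: x ≡ 3 (mod 5).
  Combine with x ≡ 12 (mod 19); new modulus lcm = 95.
    Write x = 3 + 5·t and substitute into x ≡ 12 (mod 19): 5·t ≡ 12 − 3 = 9 (mod 19).
    The inverse of 5 mod 19 is 4 (since 5·4 = 20 = 1·19 + 1), so t ≡ 4·9 = 36 ≡ 17 (mod 19).
    Then x = 3 + 5·17 = 88, valid modulo lcm(5, 19) = 95: x ≡ 88 (mod 95).
  Combine with x ≡ 0 (mod 3); new modulus lcm = 285.
    Write x = 88 + 95·t and substitute into x ≡ 0 (mod 3): 95·t ≡ 0 − 88 = -88 (mod 3).
    Reduce coefficients mod 3: 2·t ≡ 2 (mod 3).
    The inverse of 2 mod 3 is 2 (since 2·2 = 4 = 1·3 + 1), so t ≡ 2·2 = 4 ≡ 1 (mod 3).
    Then x = 88 + 95·1 = 183, valid modulo lcm(95, 3) = 285: x ≡ 183 (mod 285).
  Combine with x ≡ 11 (mod 13); new modulus lcm = 3705.
    Write x = 183 + 285·t and substitute into x ≡ 11 (mod 13): 285·t ≡ 11 − 183 = -172 (mod 13).
    Reduce coefficients mod 13: 12·t ≡ 10 (mod 13).
    The inverse of 12 mod 13 is 12 (since 12·12 = 144 = 11·13 + 1), so t ≡ 12·10 = 120 ≡ 3 (mod 13).
    Then x = 183 + 285·3 = 1038, valid modulo lcm(285, 13) = 3705: x ≡ 1038 (mod 3705).
Verify against each original: 1038 mod 5 = 3, 1038 mod 19 = 12, 1038 mod 3 = 0, 1038 mod 13 = 11.

x ≡ 1038 (mod 3705).


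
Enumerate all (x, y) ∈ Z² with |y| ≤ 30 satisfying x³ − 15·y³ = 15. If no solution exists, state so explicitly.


The equation is x³ - 15y³ = 15. For fixed y, x³ = 15·y³ + 15, so a solution requires the RHS to be a perfect cube.
Strategy: iterate y from -30 to 30, compute RHS = 15·y³ + 15, and check whether it is a (positive or negative) perfect cube.
Check small values of y:
  y = 0: RHS = 15 is not a perfect cube.
  y = 1: RHS = 30 is not a perfect cube.
  y = -1: RHS = 0 = (0)³ ⇒ x = 0 works.
  y = 2: RHS = 135 is not a perfect cube.
  y = -2: RHS = -105 is not a perfect cube.
  y = 3: RHS = 420 is not a perfect cube.
  y = -3: RHS = -390 is not a perfect cube.
Continuing the search up to |y| = 30 finds no further solutions beyond those listed.
Collected solutions: (0, -1).

Solutions (with |y| ≤ 30): (0, -1).


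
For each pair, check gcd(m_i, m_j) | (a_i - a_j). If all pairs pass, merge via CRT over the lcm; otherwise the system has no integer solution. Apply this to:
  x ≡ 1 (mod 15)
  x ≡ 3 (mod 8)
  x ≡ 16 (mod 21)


Moduli 15, 8, 21 are not pairwise coprime, so CRT works modulo lcm(m_i) when all pairwise compatibility conditions hold.
Pairwise compatibility: gcd(m_i, m_j) must divide a_i - a_j for every pair.
Merge one congruence at a time:
  Start: x ≡ 1 (mod 15).
  Combine with x ≡ 3 (mod 8): gcd(15, 8) = 1; 3 - 1 = 2, which IS divisible by 1, so compatible.
    Write x = 1 + 15·t and substitute into x ≡ 3 (mod 8): 15·t ≡ 3 − 1 = 2 (mod 8).
    Reduce coefficients mod 8: 7·t ≡ 2 (mod 8).
    The inverse of 7 mod 8 is 7 (since 7·7 = 49 = 6·8 + 1), so t ≡ 7·2 = 14 ≡ 6 (mod 8).
    Then x = 1 + 15·6 = 91, valid modulo lcm(15, 8) = 120: x ≡ 91 (mod 120).
  Combine with x ≡ 16 (mod 21): gcd(120, 21) = 3; 16 - 91 = -75, which IS divisible by 3, so compatible.
    Write x = 91 + 120·t and substitute into x ≡ 16 (mod 21): 120·t ≡ 16 − 91 = -75 (mod 21).
    Divide the congruence (and modulus) by g = 3: 40·t ≡ -25 (mod 7).
    Reduce coefficients mod 7: 5·t ≡ 3 (mod 7).
    The inverse of 5 mod 7 is 3 (since 5·3 = 15 = 2·7 + 1), so t ≡ 3·3 = 9 ≡ 2 (mod 7).
    Then x = 91 + 120·2 = 331, valid modulo lcm(120, 21) = 840: x ≡ 331 (mod 840).
Verify: 331 mod 15 = 1, 331 mod 8 = 3, 331 mod 21 = 16.

x ≡ 331 (mod 840).


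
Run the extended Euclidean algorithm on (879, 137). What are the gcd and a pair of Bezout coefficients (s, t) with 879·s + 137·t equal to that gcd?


Euclidean algorithm on (879, 137) — divide until remainder is 0:
  879 = 6 · 137 + 57
  137 = 2 · 57 + 23
  57 = 2 · 23 + 11
  23 = 2 · 11 + 1
  11 = 11 · 1 + 0
gcd(879, 137) = 1.
Track Bezout coefficients alongside the remainders: start with r₀ = 879 = a·1 + b·0 (s = 1, t = 0) and r₁ = 137 = a·0 + b·1 (s = 0, t = 1); each new remainder r_{k+1} = r_{k-1} − q_k·r_k inherits s_{k+1} = s_{k-1} − q_k·s_k, t_{k+1} = t_{k-1} − q_k·t_k, so r_k = a·s_k + b·t_k at every step:
  q = 6: r = 57, s = 1 − 6·0 = 1, t = 0 − 6·1 = -6  (check: 879·1 + 137·(-6) = 57)
  q = 2: r = 23, s = 0 − 2·1 = -2, t = 1 − 2·(-6) = 13  (check: 879·(-2) + 137·13 = 23)
  q = 2: r = 11, s = 1 − 2·(-2) = 5, t = -6 − 2·13 = -32  (check: 879·5 + 137·(-32) = 11)
  q = 2: r = 1, s = -2 − 2·5 = -12, t = 13 − 2·(-32) = 77  (check: 879·(-12) + 137·77 = 1)
The row with r = 1 (the gcd) gives the Bezout coefficients s = -12, t = 77.
Result: 879 · (-12) + 137 · (77) = 1.

gcd(879, 137) = 1; s = -12, t = 77 (check: 879·(-12) + 137·77 = 1).


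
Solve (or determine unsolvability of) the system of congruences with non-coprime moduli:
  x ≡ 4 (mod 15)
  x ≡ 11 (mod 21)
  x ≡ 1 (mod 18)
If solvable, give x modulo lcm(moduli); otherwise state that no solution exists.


Moduli 15, 21, 18 are not pairwise coprime, so CRT works modulo lcm(m_i) when all pairwise compatibility conditions hold.
Pairwise compatibility: gcd(m_i, m_j) must divide a_i - a_j for every pair.
Merge one congruence at a time:
  Start: x ≡ 4 (mod 15).
  Combine with x ≡ 11 (mod 21): gcd(15, 21) = 3, and 11 - 4 = 7 is NOT divisible by 3.
    ⇒ system is inconsistent (no integer solution).

No solution (the system is inconsistent).


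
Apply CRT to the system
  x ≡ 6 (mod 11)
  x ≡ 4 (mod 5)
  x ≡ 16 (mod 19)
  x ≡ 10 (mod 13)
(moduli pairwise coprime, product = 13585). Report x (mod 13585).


Product of moduli M = 11 · 5 · 19 · 13 = 13585.
Merge one congruence at a time:
  Start: x ≡ 6 (mod 11).
  Combine with x ≡ 4 (mod 5); new modulus lcm = 55.
    Write x = 6 + 11·t and substitute into x ≡ 4 (mod 5): 11·t ≡ 4 − 6 = -2 (mod 5).
    Reduce coefficients mod 5: 1·t ≡ 3 (mod 5).
    So t ≡ 3 (mod 5).
    Then x = 6 + 11·3 = 39, valid modulo lcm(11, 5) = 55: x ≡ 39 (mod 55).
  Combine with x ≡ 16 (mod 19); new modulus lcm = 1045.
    Write x = 39 + 55·t and substitute into x ≡ 16 (mod 19): 55·t ≡ 16 − 39 = -23 (mod 19).
    Reduce coefficients mod 19: 17·t ≡ 15 (mod 19).
    The inverse of 17 mod 19 is 9 (since 17·9 = 153 = 8·19 + 1), so t ≡ 9·15 = 135 ≡ 2 (mod 19).
    Then x = 39 + 55·2 = 149, valid modulo lcm(55, 19) = 1045: x ≡ 149 (mod 1045).
  Combine with x ≡ 10 (mod 13); new modulus lcm = 13585.
    Write x = 149 + 1045·t and substitute into x ≡ 10 (mod 13): 1045·t ≡ 10 − 149 = -139 (mod 13).
    Reduce coefficients mod 13: 5·t ≡ 4 (mod 13).
    The inverse of 5 mod 13 is 8 (since 5·8 = 40 = 3·13 + 1), so t ≡ 8·4 = 32 ≡ 6 (mod 13).
    Then x = 149 + 1045·6 = 6419, valid modulo lcm(1045, 13) = 13585: x ≡ 6419 (mod 13585).
Verify against each original: 6419 mod 11 = 6, 6419 mod 5 = 4, 6419 mod 19 = 16, 6419 mod 13 = 10.

x ≡ 6419 (mod 13585).


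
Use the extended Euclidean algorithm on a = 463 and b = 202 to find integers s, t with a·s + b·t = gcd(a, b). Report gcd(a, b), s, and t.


Euclidean algorithm on (463, 202) — divide until remainder is 0:
  463 = 2 · 202 + 59
  202 = 3 · 59 + 25
  59 = 2 · 25 + 9
  25 = 2 · 9 + 7
  9 = 1 · 7 + 2
  7 = 3 · 2 + 1
  2 = 2 · 1 + 0
gcd(463, 202) = 1.
Track Bezout coefficients alongside the remainders: start with r₀ = 463 = a·1 + b·0 (s = 1, t = 0) and r₁ = 202 = a·0 + b·1 (s = 0, t = 1); each new remainder r_{k+1} = r_{k-1} − q_k·r_k inherits s_{k+1} = s_{k-1} − q_k·s_k, t_{k+1} = t_{k-1} − q_k·t_k, so r_k = a·s_k + b·t_k at every step:
  q = 2: r = 59, s = 1 − 2·0 = 1, t = 0 − 2·1 = -2  (check: 463·1 + 202·(-2) = 59)
  q = 3: r = 25, s = 0 − 3·1 = -3, t = 1 − 3·(-2) = 7  (check: 463·(-3) + 202·7 = 25)
  q = 2: r = 9, s = 1 − 2·(-3) = 7, t = -2 − 2·7 = -16  (check: 463·7 + 202·(-16) = 9)
  q = 2: r = 7, s = -3 − 2·7 = -17, t = 7 − 2·(-16) = 39  (check: 463·(-17) + 202·39 = 7)
  q = 1: r = 2, s = 7 − 1·(-17) = 24, t = -16 − 1·39 = -55  (check: 463·24 + 202·(-55) = 2)
  q = 3: r = 1, s = -17 − 3·24 = -89, t = 39 − 3·(-55) = 204  (check: 463·(-89) + 202·204 = 1)
The row with r = 1 (the gcd) gives the Bezout coefficients s = -89, t = 204.
Result: 463 · (-89) + 202 · (204) = 1.

gcd(463, 202) = 1; s = -89, t = 204 (check: 463·(-89) + 202·204 = 1).


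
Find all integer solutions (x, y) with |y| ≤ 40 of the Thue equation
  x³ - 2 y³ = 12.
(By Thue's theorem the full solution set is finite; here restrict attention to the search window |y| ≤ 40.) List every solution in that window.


The equation is x³ - 2y³ = 12. For fixed y, x³ = 2·y³ + 12, so a solution requires the RHS to be a perfect cube.
Strategy: iterate y from -40 to 40, compute RHS = 2·y³ + 12, and check whether it is a (positive or negative) perfect cube.
Check small values of y:
  y = 0: RHS = 12 is not a perfect cube.
  y = 1: RHS = 14 is not a perfect cube.
  y = -1: RHS = 10 is not a perfect cube.
  y = 2: RHS = 28 is not a perfect cube.
  y = -2: RHS = -4 is not a perfect cube.
  y = 3: RHS = 66 is not a perfect cube.
  y = -3: RHS = -42 is not a perfect cube.
Continuing the search up to |y| = 40 finds no solutions either.
No (x, y) in the scanned range satisfies the equation.

No integer solutions with |y| ≤ 40.


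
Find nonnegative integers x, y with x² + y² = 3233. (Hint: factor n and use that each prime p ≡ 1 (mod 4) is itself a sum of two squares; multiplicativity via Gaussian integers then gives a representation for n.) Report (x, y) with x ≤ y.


Step 1: Factor n = 3233 = 53 · 61.
Step 2: Check the mod-4 condition on each prime factor: 53 ≡ 1 (mod 4), exponent 1; 61 ≡ 1 (mod 4), exponent 1.
All primes ≡ 3 (mod 4) appear to even exponent (or don't appear), so by the two-squares theorem n IS expressible as a sum of two squares.
Step 3: Build a representation. Here n = 53 · 61 is a product of primes ≡ 1 (mod 4). Each prime p ≡ 1 (mod 4) is itself a sum of two squares; find a² by testing p − a² for a perfect square:
  53: 53 − 1² = 52, 53 − 2² = 49 = 7² ⇒ 53 = 2² + 7².
  61: 61 − 1² = 60, 61 − 2² = 57, 61 − 3² = 52, 61 − 4² = 45, 61 − 5² = 36 = 6² ⇒ 61 = 5² + 6².
  Combine using the Brahmagupta–Fibonacci identity (a² + b²)(c² + d²) = (ac − bd)² + (ad + bc)² = (ac + bd)² + (ad − bc)²:
  53 · 61 = 3233: from (2² + 7²)(5² + 6²), take (2·5 − 7·6, 2·6 + 7·5) = (10 − 42, 12 + 35) = (-32, 47); dropping signs (only squares matter) gives (32, 47); check 32² + 47² = 1024 + 2209 = 3233 ✓.
Step 4: Order so x ≤ y and verify: 32² + 47² = 1024 + 2209 = 3233 = n. ✓

n = 3233 = 32² + 47² (one valid representation with x ≤ y).


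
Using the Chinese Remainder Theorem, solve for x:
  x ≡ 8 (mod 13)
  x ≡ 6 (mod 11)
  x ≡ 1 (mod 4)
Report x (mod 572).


Moduli 13, 11, 4 are pairwise coprime; by CRT there is a unique solution modulo M = 13 · 11 · 4 = 572.
Solve pairwise, accumulating the modulus:
  Start with x ≡ 8 (mod 13).
  Combine with x ≡ 6 (mod 11): since gcd(13, 11) = 1, we get a unique residue mod 143.
    Write x = 8 + 13·t and substitute into x ≡ 6 (mod 11): 13·t ≡ 6 − 8 = -2 (mod 11).
    Reduce coefficients mod 11: 2·t ≡ 9 (mod 11).
    The inverse of 2 mod 11 is 6 (since 2·6 = 12 = 1·11 + 1), so t ≡ 6·9 = 54 ≡ 10 (mod 11).
    Then x = 8 + 13·10 = 138, valid modulo lcm(13, 11) = 143: x ≡ 138 (mod 143).
  Combine with x ≡ 1 (mod 4): since gcd(143, 4) = 1, we get a unique residue mod 572.
    Write x = 138 + 143·t and substitute into x ≡ 1 (mod 4): 143·t ≡ 1 − 138 = -137 (mod 4).
    Reduce coefficients mod 4: 3·t ≡ 3 (mod 4).
    The inverse of 3 mod 4 is 3 (since 3·3 = 9 = 2·4 + 1), so t ≡ 3·3 = 9 ≡ 1 (mod 4).
    Then x = 138 + 143·1 = 281, valid modulo lcm(143, 4) = 572: x ≡ 281 (mod 572).
Verify: 281 mod 13 = 8 ✓, 281 mod 11 = 6 ✓, 281 mod 4 = 1 ✓.

x ≡ 281 (mod 572).


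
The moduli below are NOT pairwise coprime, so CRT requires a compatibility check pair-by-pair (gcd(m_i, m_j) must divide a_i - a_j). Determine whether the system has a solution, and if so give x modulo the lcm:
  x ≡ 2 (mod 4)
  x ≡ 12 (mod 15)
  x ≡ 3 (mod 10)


Moduli 4, 15, 10 are not pairwise coprime, so CRT works modulo lcm(m_i) when all pairwise compatibility conditions hold.
Pairwise compatibility: gcd(m_i, m_j) must divide a_i - a_j for every pair.
Merge one congruence at a time:
  Start: x ≡ 2 (mod 4).
  Combine with x ≡ 12 (mod 15): gcd(4, 15) = 1; 12 - 2 = 10, which IS divisible by 1, so compatible.
    Write x = 2 + 4·t and substitute into x ≡ 12 (mod 15): 4·t ≡ 12 − 2 = 10 (mod 15).
    The inverse of 4 mod 15 is 4 (since 4·4 = 16 = 1·15 + 1), so t ≡ 4·10 = 40 ≡ 10 (mod 15).
    Then x = 2 + 4·10 = 42, valid modulo lcm(4, 15) = 60: x ≡ 42 (mod 60).
  Combine with x ≡ 3 (mod 10): gcd(60, 10) = 10, and 3 - 42 = -39 is NOT divisible by 10.
    ⇒ system is inconsistent (no integer solution).

No solution (the system is inconsistent).


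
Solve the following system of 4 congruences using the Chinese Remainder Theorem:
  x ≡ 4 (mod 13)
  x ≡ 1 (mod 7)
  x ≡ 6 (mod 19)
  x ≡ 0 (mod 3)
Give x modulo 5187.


Product of moduli M = 13 · 7 · 19 · 3 = 5187.
Merge one congruence at a time:
  Start: x ≡ 4 (mod 13).
  Combine with x ≡ 1 (mod 7); new modulus lcm = 91.
    Write x = 4 + 13·t and substitute into x ≡ 1 (mod 7): 13·t ≡ 1 − 4 = -3 (mod 7).
    Reduce coefficients mod 7: 6·t ≡ 4 (mod 7).
    The inverse of 6 mod 7 is 6 (since 6·6 = 36 = 5·7 + 1), so t ≡ 6·4 = 24 ≡ 3 (mod 7).
    Then x = 4 + 13·3 = 43, valid modulo lcm(13, 7) = 91: x ≡ 43 (mod 91).
  Combine with x ≡ 6 (mod 19); new modulus lcm = 1729.
    Write x = 43 + 91·t and substitute into x ≡ 6 (mod 19): 91·t ≡ 6 − 43 = -37 (mod 19).
    Reduce coefficients mod 19: 15·t ≡ 1 (mod 19).
    The inverse of 15 mod 19 is 14 (since 15·14 = 210 = 11·19 + 1), so t ≡ 14·1 = 14 ≡ 14 (mod 19).
    Then x = 43 + 91·14 = 1317, valid modulo lcm(91, 19) = 1729: x ≡ 1317 (mod 1729).
  Combine with x ≡ 0 (mod 3); new modulus lcm = 5187.
    Write x = 1317 + 1729·t and substitute into x ≡ 0 (mod 3): 1729·t ≡ 0 − 1317 = -1317 (mod 3).
    Reduce coefficients mod 3: 1·t ≡ 0 (mod 3).
    So t ≡ 0 (mod 3).
    Then x = 1317 + 1729·0 = 1317, valid modulo lcm(1729, 3) = 5187: x ≡ 1317 (mod 5187).
Verify against each original: 1317 mod 13 = 4, 1317 mod 7 = 1, 1317 mod 19 = 6, 1317 mod 3 = 0.

x ≡ 1317 (mod 5187).


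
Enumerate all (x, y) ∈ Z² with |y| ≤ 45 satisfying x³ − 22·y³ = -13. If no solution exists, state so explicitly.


The equation is x³ - 22y³ = -13. For fixed y, x³ = 22·y³ − 13, so a solution requires the RHS to be a perfect cube.
Strategy: iterate y from -45 to 45, compute RHS = 22·y³ − 13, and check whether it is a (positive or negative) perfect cube.
Check small values of y:
  y = 0: RHS = -13 is not a perfect cube.
  y = 1: RHS = 9 is not a perfect cube.
  y = -1: RHS = -35 is not a perfect cube.
  y = 2: RHS = 163 is not a perfect cube.
  y = -2: RHS = -189 is not a perfect cube.
  y = 3: RHS = 581 is not a perfect cube.
  y = -3: RHS = -607 is not a perfect cube.
Continuing the search up to |y| = 45 finds no solutions either.
No (x, y) in the scanned range satisfies the equation.

No integer solutions with |y| ≤ 45.


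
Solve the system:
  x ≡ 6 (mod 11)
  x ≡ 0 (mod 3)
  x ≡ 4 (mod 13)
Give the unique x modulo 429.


Moduli 11, 3, 13 are pairwise coprime; by CRT there is a unique solution modulo M = 11 · 3 · 13 = 429.
Solve pairwise, accumulating the modulus:
  Start with x ≡ 6 (mod 11).
  Combine with x ≡ 0 (mod 3): since gcd(11, 3) = 1, we get a unique residue mod 33.
    Write x = 6 + 11·t and substitute into x ≡ 0 (mod 3): 11·t ≡ 0 − 6 = -6 (mod 3).
    Reduce coefficients mod 3: 2·t ≡ 0 (mod 3).
    The inverse of 2 mod 3 is 2 (since 2·2 = 4 = 1·3 + 1), so t ≡ 2·0 = 0 ≡ 0 (mod 3).
    Then x = 6 + 11·0 = 6, valid modulo lcm(11, 3) = 33: x ≡ 6 (mod 33).
  Combine with x ≡ 4 (mod 13): since gcd(33, 13) = 1, we get a unique residue mod 429.
    Write x = 6 + 33·t and substitute into x ≡ 4 (mod 13): 33·t ≡ 4 − 6 = -2 (mod 13).
    Reduce coefficients mod 13: 7·t ≡ 11 (mod 13).
    The inverse of 7 mod 13 is 2 (since 7·2 = 14 = 1·13 + 1), so t ≡ 2·11 = 22 ≡ 9 (mod 13).
    Then x = 6 + 33·9 = 303, valid modulo lcm(33, 13) = 429: x ≡ 303 (mod 429).
Verify: 303 mod 11 = 6 ✓, 303 mod 3 = 0 ✓, 303 mod 13 = 4 ✓.

x ≡ 303 (mod 429).


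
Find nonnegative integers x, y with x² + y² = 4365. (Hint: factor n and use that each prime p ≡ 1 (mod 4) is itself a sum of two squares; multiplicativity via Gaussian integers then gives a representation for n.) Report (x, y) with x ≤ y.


Step 1: Factor n = 4365 = 3^2 · 5 · 97.
Step 2: Check the mod-4 condition on each prime factor: 3 ≡ 3 (mod 4), exponent 2 (must be even); 5 ≡ 1 (mod 4), exponent 1; 97 ≡ 1 (mod 4), exponent 1.
All primes ≡ 3 (mod 4) appear to even exponent (or don't appear), so by the two-squares theorem n IS expressible as a sum of two squares.
Step 3: Build a representation. Group n = k² · m with k = 3 and m = 5 · 97 = 485 (a product of primes ≡ 1 (mod 4)); a representation of m scales to one of n via (k·x)² + (k·y)² = k²(x² + y²). Each prime p ≡ 1 (mod 4) is itself a sum of two squares; find a² by testing p − a² for a perfect square:
  5: 5 − 1² = 4 = 2² ⇒ 5 = 1² + 2².
  97: 97 − 1² = 96, 97 − 2² = 93, 97 − 3² = 88, 97 − 4² = 81 = 9² ⇒ 97 = 4² + 9².
  Combine using the Brahmagupta–Fibonacci identity (a² + b²)(c² + d²) = (ac − bd)² + (ad + bc)² = (ac + bd)² + (ad − bc)²:
  5 · 97 = 485: from (1² + 2²)(4² + 9²), take (1·4 − 2·9, 1·9 + 2·4) = (4 − 18, 9 + 8) = (-14, 17); dropping signs (only squares matter) gives (14, 17); check 14² + 17² = 196 + 289 = 485 ✓.
  Scale by k = 3: (3·14, 3·17) = (42, 51).
Step 4: Order so x ≤ y and verify: 42² + 51² = 1764 + 2601 = 4365 = n. ✓

n = 4365 = 42² + 51² (one valid representation with x ≤ y).


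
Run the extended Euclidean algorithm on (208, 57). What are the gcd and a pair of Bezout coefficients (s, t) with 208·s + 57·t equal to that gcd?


Euclidean algorithm on (208, 57) — divide until remainder is 0:
  208 = 3 · 57 + 37
  57 = 1 · 37 + 20
  37 = 1 · 20 + 17
  20 = 1 · 17 + 3
  17 = 5 · 3 + 2
  3 = 1 · 2 + 1
  2 = 2 · 1 + 0
gcd(208, 57) = 1.
Track Bezout coefficients alongside the remainders: start with r₀ = 208 = a·1 + b·0 (s = 1, t = 0) and r₁ = 57 = a·0 + b·1 (s = 0, t = 1); each new remainder r_{k+1} = r_{k-1} − q_k·r_k inherits s_{k+1} = s_{k-1} − q_k·s_k, t_{k+1} = t_{k-1} − q_k·t_k, so r_k = a·s_k + b·t_k at every step:
  q = 3: r = 37, s = 1 − 3·0 = 1, t = 0 − 3·1 = -3  (check: 208·1 + 57·(-3) = 37)
  q = 1: r = 20, s = 0 − 1·1 = -1, t = 1 − 1·(-3) = 4  (check: 208·(-1) + 57·4 = 20)
  q = 1: r = 17, s = 1 − 1·(-1) = 2, t = -3 − 1·4 = -7  (check: 208·2 + 57·(-7) = 17)
  q = 1: r = 3, s = -1 − 1·2 = -3, t = 4 − 1·(-7) = 11  (check: 208·(-3) + 57·11 = 3)
  q = 5: r = 2, s = 2 − 5·(-3) = 17, t = -7 − 5·11 = -62  (check: 208·17 + 57·(-62) = 2)
  q = 1: r = 1, s = -3 − 1·17 = -20, t = 11 − 1·(-62) = 73  (check: 208·(-20) + 57·73 = 1)
The row with r = 1 (the gcd) gives the Bezout coefficients s = -20, t = 73.
Result: 208 · (-20) + 57 · (73) = 1.

gcd(208, 57) = 1; s = -20, t = 73 (check: 208·(-20) + 57·73 = 1).
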